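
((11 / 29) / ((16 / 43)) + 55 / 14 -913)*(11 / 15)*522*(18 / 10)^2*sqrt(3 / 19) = -7883620569*sqrt(57) / 133000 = -447519.02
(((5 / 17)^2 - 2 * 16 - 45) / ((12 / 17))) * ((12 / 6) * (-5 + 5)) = 0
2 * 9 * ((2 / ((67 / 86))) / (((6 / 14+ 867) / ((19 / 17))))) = 17157 / 288167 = 0.06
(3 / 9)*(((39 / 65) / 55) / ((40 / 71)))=71 / 11000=0.01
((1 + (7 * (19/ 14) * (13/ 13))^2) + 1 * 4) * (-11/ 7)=-4191/ 28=-149.68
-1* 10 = -10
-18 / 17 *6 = -108 / 17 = -6.35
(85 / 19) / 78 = 85 / 1482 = 0.06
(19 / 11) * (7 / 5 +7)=798 / 55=14.51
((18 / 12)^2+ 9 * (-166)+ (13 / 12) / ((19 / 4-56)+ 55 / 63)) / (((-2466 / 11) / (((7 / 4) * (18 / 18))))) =1944305363 / 166964640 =11.65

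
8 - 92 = -84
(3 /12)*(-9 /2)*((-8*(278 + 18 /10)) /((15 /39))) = 163683 /25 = 6547.32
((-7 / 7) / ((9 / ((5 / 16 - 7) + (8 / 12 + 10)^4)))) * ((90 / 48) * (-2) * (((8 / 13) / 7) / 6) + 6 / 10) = -74260717 / 94770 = -783.59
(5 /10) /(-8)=-1 /16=-0.06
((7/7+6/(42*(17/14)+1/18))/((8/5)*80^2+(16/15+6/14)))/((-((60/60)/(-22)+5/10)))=-237237/988253083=-0.00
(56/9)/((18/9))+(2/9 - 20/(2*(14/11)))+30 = 535/21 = 25.48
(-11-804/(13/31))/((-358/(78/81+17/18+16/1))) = 24239789/251316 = 96.45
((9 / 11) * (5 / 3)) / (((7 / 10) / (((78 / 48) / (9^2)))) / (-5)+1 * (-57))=-1625 / 76241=-0.02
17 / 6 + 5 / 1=47 / 6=7.83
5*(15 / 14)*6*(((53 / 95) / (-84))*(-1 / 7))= 795 / 26068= 0.03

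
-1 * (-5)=5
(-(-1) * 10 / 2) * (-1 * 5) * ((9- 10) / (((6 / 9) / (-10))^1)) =-375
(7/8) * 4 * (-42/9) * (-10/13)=490/39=12.56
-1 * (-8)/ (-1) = -8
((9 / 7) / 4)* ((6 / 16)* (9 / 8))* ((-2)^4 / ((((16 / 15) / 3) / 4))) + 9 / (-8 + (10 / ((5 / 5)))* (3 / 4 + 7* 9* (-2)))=27559071 / 1129408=24.40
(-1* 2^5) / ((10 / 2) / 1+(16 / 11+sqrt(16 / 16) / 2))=-704 / 153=-4.60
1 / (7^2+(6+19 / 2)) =0.02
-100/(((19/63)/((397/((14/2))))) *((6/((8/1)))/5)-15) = 2382000/357281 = 6.67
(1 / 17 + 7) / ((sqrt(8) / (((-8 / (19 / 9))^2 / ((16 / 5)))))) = 11.20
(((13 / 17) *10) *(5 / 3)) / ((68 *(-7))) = -325 / 12138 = -0.03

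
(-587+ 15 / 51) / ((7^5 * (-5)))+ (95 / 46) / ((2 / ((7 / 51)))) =58636099 / 394292220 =0.15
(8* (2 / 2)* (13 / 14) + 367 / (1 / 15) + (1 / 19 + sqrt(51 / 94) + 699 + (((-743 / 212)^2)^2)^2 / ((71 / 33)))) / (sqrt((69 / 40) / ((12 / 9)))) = sqrt(230)* (19264905430777263652864* sqrt(4794) + 30407427239864883870969182987) / 31238044156005333013118976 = 14763.14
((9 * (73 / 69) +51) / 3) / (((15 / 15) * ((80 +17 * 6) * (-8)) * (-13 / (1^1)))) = 29 / 27209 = 0.00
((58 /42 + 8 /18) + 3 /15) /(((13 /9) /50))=6380 /91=70.11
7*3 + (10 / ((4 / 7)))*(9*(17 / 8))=5691 / 16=355.69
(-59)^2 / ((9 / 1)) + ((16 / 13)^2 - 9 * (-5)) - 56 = 573862 / 1521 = 377.29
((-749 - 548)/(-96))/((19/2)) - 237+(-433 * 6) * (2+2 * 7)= -38124863/912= -41803.58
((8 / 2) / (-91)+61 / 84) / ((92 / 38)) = 14155 / 50232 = 0.28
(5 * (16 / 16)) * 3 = 15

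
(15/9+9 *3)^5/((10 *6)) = 1176067544/3645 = 322652.28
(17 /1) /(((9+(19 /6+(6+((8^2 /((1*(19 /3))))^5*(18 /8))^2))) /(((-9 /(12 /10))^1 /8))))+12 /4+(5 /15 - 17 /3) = -115802144186820857252257223 /49629490359750025795973112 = -2.33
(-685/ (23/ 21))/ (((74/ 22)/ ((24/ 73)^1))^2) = -1002576960/ 167794223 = -5.98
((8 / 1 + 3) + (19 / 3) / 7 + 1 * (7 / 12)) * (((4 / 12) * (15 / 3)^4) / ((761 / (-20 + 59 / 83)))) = -1049655625 / 15917076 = -65.95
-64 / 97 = -0.66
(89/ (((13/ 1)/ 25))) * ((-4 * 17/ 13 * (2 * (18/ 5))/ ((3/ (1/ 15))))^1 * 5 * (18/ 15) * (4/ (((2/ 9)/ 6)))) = -15686784/ 169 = -92821.21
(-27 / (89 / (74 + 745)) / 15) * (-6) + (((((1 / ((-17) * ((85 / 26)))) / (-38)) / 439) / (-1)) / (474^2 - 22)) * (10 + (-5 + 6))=23950124823371669 / 240985066395470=99.38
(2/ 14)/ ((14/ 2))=0.02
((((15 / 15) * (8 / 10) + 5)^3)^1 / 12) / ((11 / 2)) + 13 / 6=7044 / 1375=5.12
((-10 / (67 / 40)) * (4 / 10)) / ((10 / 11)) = -176 / 67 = -2.63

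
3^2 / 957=3 / 319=0.01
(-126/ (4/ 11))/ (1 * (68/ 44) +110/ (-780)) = -297297/ 1205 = -246.72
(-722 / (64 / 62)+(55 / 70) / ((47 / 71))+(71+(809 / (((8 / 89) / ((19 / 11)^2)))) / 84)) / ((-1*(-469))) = -23989795 / 36578784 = -0.66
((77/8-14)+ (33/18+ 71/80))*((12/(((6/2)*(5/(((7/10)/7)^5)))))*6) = -0.00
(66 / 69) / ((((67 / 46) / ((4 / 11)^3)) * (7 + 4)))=256 / 89177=0.00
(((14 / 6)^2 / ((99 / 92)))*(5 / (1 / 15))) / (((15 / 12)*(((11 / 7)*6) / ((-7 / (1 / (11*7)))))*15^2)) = -3092488 / 40095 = -77.13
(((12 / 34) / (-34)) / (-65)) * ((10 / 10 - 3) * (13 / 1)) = -6 / 1445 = -0.00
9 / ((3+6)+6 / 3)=9 / 11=0.82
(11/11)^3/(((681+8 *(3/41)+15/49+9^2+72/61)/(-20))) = -2450980/93636237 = -0.03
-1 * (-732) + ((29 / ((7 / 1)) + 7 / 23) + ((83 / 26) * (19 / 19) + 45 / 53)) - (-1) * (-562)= 39599117 / 221858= 178.49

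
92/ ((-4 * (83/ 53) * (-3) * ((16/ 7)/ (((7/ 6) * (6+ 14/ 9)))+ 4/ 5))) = 5077135/ 1098588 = 4.62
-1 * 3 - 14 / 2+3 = -7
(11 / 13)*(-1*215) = -2365 / 13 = -181.92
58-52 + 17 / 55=347 / 55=6.31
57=57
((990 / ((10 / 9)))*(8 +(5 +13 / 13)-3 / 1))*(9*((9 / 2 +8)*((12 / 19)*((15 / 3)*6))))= 396940500 / 19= 20891605.26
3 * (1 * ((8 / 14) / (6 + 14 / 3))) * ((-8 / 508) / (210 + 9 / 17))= -51 / 4242308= -0.00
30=30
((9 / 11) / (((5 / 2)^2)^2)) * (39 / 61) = 5616 / 419375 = 0.01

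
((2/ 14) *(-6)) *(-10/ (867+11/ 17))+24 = 247902/ 10325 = 24.01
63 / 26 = 2.42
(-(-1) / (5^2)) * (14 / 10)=7 / 125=0.06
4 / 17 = 0.24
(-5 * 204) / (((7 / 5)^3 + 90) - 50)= -42500 / 1781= -23.86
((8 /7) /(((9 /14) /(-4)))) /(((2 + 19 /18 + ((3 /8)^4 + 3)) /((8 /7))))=-2097152 /1567727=-1.34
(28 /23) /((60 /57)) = 133 /115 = 1.16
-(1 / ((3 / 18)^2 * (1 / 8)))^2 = -82944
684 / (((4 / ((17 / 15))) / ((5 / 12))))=323 / 4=80.75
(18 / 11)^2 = 324 / 121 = 2.68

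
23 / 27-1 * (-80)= 2183 / 27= 80.85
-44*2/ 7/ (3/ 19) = -1672/ 21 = -79.62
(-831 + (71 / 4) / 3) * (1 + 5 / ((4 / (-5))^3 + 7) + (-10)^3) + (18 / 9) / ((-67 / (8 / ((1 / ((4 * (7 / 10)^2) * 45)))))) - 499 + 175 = 671016307417 / 815055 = 823277.33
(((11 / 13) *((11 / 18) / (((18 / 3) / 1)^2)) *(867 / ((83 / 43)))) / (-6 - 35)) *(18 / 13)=-1503667 / 6901284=-0.22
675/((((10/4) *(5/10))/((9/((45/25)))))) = 2700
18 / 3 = 6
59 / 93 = 0.63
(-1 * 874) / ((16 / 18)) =-3933 / 4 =-983.25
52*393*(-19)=-388284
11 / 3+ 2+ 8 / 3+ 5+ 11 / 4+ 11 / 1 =27.08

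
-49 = -49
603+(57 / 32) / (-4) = 77127 / 128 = 602.55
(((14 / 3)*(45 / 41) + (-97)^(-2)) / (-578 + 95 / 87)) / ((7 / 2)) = -0.00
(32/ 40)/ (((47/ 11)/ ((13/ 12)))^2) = 20449/ 397620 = 0.05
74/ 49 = 1.51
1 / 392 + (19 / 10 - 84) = -160911 / 1960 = -82.10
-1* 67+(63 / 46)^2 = -137803 / 2116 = -65.12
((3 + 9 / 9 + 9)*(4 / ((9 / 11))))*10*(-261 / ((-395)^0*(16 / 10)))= -103675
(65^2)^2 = 17850625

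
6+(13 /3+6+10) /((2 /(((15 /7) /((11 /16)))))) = 2902 /77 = 37.69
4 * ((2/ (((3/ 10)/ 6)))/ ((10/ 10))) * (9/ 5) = 288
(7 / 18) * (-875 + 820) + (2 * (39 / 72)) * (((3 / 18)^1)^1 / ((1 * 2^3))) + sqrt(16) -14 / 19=-198121 / 10944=-18.10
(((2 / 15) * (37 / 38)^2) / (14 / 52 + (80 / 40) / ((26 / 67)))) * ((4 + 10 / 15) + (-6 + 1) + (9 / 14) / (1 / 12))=0.17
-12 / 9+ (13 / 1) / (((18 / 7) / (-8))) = -376 / 9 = -41.78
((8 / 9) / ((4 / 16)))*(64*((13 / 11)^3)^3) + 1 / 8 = 173765339256451 / 169772233752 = 1023.52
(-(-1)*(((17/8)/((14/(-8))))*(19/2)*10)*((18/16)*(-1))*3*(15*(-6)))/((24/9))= -5886675/448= -13139.90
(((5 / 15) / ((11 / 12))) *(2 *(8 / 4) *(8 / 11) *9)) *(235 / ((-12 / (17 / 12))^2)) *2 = 67915 / 1089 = 62.36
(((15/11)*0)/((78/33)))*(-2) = 0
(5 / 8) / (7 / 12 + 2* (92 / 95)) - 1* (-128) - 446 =-1825803 / 5746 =-317.75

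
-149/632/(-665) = 149/420280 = 0.00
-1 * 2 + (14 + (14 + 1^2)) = 27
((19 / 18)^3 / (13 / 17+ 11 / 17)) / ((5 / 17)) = 1982251 / 699840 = 2.83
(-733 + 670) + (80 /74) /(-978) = -63.00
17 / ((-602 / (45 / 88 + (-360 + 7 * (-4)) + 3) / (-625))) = -359496875 / 52976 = -6786.03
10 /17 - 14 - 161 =-2965 /17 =-174.41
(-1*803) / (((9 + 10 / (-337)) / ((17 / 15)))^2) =-26355617123 / 2056169025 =-12.82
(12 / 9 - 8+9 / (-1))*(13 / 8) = -611 / 24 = -25.46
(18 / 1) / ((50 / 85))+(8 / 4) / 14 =1076 / 35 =30.74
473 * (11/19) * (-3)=-821.53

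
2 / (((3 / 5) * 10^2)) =1 / 30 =0.03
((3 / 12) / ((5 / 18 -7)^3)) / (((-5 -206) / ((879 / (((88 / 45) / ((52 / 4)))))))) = 374862735 / 16447172324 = 0.02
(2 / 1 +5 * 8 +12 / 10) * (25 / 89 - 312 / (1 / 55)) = -65975688 / 89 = -741299.87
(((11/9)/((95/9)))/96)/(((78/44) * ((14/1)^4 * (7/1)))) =121/47823310080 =0.00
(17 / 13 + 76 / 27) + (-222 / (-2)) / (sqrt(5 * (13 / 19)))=1447 / 351 + 111 * sqrt(1235) / 65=64.14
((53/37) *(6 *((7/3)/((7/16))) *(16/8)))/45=3392/1665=2.04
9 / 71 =0.13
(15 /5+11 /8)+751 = 6043 /8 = 755.38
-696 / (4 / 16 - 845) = 2784 / 3379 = 0.82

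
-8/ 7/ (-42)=4/ 147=0.03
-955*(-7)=6685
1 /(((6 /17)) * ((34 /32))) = 8 /3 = 2.67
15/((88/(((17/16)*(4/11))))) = 255/3872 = 0.07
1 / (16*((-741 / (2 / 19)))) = -1 / 112632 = -0.00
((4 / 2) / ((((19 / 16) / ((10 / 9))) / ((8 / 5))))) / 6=256 / 513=0.50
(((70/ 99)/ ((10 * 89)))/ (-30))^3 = -343/ 18468829324737000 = -0.00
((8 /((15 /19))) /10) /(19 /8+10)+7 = 52583 /7425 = 7.08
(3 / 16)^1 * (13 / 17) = 0.14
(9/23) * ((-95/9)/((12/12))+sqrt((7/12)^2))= -359/92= -3.90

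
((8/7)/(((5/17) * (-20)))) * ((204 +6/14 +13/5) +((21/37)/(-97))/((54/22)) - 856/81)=-67963508446/1780592625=-38.17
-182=-182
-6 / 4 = -3 / 2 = -1.50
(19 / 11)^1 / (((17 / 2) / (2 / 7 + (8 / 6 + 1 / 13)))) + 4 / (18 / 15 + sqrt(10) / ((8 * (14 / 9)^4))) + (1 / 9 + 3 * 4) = 455649486749563985 / 28839188969169579 -11202105600 * sqrt(10) / 188303128043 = 15.61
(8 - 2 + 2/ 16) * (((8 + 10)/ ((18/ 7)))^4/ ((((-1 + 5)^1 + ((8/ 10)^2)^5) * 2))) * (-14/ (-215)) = 116.57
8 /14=4 /7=0.57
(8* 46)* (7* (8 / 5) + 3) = 26128 / 5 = 5225.60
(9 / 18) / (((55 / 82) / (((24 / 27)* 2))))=656 / 495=1.33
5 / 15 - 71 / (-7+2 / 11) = 806 / 75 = 10.75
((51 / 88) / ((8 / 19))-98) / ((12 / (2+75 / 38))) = -10271473 / 321024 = -32.00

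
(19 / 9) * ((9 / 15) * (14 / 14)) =19 / 15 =1.27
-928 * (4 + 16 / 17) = -4585.41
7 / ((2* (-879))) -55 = -96697 / 1758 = -55.00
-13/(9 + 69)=-1/6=-0.17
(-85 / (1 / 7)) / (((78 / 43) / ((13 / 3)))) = -25585 / 18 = -1421.39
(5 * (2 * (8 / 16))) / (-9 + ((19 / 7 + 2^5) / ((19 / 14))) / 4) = -190 / 99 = -1.92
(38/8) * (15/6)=95/8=11.88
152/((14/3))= 228/7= 32.57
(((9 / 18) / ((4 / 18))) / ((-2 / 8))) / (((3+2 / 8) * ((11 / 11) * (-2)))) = 18 / 13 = 1.38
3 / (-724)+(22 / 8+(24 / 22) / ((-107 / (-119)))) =843437 / 213037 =3.96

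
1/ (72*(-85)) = -1/ 6120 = -0.00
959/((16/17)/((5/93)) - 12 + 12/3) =81515/808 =100.88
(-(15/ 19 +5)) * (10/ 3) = -1100/ 57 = -19.30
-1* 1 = -1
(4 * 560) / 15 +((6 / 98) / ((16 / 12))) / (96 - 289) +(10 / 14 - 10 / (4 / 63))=-845753 / 113484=-7.45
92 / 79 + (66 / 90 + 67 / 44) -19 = -812309 / 52140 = -15.58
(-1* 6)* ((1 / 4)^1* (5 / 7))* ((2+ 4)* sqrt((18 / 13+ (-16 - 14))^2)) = -16740 / 91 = -183.96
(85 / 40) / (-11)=-17 / 88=-0.19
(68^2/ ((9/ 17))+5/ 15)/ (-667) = -78611/ 6003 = -13.10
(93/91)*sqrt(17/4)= 93*sqrt(17)/182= 2.11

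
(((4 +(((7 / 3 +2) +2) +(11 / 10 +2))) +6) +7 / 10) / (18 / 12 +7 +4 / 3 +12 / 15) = 604 / 319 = 1.89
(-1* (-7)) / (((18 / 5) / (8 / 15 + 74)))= 3913 / 27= 144.93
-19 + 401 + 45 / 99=4207 / 11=382.45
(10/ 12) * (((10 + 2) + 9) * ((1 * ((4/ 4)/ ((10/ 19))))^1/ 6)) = 133/ 24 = 5.54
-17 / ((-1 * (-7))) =-17 / 7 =-2.43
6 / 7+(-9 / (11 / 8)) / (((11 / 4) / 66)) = -12030 / 77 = -156.23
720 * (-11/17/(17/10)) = -79200/289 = -274.05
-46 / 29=-1.59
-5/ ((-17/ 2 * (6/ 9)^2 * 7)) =45/ 238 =0.19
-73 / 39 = -1.87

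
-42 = -42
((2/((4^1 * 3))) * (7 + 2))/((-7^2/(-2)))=3/49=0.06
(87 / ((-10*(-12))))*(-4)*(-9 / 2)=261 / 20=13.05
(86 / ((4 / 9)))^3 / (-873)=-6440067 / 776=-8299.06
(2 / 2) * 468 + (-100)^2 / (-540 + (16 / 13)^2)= 10224968 / 22751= 449.43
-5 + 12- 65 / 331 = 2252 / 331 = 6.80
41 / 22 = 1.86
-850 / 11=-77.27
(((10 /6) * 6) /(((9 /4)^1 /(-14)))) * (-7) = 435.56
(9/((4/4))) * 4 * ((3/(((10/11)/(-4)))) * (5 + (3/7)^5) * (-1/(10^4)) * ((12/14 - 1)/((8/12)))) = -37545849/735306250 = -0.05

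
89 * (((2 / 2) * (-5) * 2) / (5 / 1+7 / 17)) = -7565 / 46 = -164.46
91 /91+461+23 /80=36983 /80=462.29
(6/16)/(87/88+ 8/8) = 33/175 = 0.19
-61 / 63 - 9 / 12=-433 / 252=-1.72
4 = 4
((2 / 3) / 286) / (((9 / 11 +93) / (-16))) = -2 / 5031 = -0.00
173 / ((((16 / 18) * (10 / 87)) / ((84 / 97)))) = 2844639 / 1940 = 1466.31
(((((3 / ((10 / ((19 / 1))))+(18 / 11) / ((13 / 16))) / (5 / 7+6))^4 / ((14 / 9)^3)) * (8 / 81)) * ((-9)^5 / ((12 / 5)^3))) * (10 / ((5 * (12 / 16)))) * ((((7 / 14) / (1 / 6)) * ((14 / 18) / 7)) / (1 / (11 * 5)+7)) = -226676428552210618989 / 9165162526965555968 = -24.73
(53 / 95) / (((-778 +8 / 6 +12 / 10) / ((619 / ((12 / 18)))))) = -295263 / 442016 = -0.67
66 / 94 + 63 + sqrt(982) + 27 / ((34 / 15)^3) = 97.36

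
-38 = -38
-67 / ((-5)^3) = 67 / 125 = 0.54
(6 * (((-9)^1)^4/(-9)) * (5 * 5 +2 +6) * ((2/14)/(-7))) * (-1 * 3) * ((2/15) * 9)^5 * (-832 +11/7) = 19573592753088/1071875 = 18261077.79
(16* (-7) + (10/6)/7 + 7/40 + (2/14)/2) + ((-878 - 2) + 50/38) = -15803587/15960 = -990.20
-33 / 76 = -0.43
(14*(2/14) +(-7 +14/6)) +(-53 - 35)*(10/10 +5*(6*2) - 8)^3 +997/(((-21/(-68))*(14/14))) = -91685652/7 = -13097950.29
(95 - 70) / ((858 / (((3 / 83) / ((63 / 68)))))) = 850 / 747747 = 0.00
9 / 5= 1.80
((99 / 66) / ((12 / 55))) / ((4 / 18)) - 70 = -625 / 16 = -39.06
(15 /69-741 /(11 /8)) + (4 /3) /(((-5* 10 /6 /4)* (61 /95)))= -41645057 /77165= -539.69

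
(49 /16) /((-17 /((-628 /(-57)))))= -7693 /3876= -1.98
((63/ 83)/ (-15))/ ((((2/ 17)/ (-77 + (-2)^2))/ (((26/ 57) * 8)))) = 903448/ 7885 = 114.58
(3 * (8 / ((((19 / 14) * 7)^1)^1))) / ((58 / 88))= 2112 / 551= 3.83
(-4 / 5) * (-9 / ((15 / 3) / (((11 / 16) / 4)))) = 99 / 400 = 0.25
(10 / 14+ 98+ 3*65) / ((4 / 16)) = 8224 / 7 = 1174.86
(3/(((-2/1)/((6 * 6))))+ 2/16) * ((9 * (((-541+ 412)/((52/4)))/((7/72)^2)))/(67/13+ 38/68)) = 11024614512/123725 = 89105.80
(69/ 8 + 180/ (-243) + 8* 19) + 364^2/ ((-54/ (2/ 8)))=-97961/ 216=-453.52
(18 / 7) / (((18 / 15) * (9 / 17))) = 85 / 21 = 4.05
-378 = -378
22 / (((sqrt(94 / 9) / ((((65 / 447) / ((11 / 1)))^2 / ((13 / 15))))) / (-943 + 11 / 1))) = -1514500*sqrt(94) / 11477917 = -1.28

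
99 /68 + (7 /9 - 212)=-128377 /612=-209.77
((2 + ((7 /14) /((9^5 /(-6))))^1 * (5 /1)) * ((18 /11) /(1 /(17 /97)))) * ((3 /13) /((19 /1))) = 1338274 /192127221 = 0.01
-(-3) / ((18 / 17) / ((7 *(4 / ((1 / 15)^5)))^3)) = 27235832264648437500000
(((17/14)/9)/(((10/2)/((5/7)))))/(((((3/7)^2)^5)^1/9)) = 98001617/118098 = 829.83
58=58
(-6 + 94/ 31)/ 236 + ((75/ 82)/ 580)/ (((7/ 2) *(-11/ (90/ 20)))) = -0.01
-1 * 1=-1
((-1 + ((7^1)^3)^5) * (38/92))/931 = 2373780754971/1127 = 2106282834.93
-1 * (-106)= 106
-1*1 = -1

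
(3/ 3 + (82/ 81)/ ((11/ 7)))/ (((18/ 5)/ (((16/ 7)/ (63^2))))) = 58600/ 222791877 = 0.00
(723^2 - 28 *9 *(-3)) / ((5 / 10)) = 1046970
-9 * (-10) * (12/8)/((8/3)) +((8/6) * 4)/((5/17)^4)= 11450063/15000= 763.34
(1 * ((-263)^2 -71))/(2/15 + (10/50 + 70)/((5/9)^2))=25911750/85343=303.62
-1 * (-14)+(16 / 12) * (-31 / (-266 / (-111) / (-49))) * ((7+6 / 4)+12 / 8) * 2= 321426 / 19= 16917.16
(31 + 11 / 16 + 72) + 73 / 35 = 59233 / 560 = 105.77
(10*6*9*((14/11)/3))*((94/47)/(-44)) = -1260/121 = -10.41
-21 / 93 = -7 / 31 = -0.23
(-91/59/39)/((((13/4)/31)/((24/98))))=-496/5369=-0.09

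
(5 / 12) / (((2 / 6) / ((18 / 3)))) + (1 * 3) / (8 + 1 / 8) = 1023 / 130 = 7.87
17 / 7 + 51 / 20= 697 / 140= 4.98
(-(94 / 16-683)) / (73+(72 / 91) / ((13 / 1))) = 6408311 / 691448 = 9.27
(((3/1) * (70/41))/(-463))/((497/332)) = -9960/1347793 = -0.01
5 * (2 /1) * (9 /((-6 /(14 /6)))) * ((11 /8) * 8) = -385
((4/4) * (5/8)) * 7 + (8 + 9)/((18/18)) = 21.38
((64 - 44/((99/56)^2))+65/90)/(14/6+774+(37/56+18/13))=32849908/504893763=0.07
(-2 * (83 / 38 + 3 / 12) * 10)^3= -791453125 / 6859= -115389.00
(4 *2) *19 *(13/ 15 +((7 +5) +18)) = 70376/ 15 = 4691.73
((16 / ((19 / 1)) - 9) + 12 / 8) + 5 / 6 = -5.82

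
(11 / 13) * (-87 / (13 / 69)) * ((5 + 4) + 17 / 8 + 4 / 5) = -4659.43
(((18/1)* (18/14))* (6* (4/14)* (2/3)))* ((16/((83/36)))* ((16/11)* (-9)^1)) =-107495424/44737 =-2402.83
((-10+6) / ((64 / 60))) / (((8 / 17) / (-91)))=23205 / 32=725.16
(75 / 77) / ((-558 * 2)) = -25 / 28644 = -0.00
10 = 10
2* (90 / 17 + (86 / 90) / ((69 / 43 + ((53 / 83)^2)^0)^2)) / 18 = 52154819 / 86365440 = 0.60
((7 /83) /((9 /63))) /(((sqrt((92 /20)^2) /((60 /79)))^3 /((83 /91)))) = 189000000 /77984471669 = 0.00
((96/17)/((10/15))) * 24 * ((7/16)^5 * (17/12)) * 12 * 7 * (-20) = -15882615/2048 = -7755.18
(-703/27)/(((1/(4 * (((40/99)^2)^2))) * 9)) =-7198720000/23342483043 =-0.31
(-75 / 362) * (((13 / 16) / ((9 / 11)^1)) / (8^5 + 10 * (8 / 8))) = -3575 / 569550528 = -0.00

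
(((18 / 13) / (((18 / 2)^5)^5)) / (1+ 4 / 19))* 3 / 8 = 19 / 31800221973313173932193252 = 0.00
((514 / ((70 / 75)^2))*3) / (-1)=-173475 / 98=-1770.15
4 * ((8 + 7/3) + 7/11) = 1448/33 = 43.88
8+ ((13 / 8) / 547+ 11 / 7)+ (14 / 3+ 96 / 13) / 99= 1146762703 / 118270152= 9.70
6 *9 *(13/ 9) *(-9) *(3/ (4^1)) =-1053/ 2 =-526.50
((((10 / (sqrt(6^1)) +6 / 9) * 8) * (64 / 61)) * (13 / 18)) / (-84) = -4160 * sqrt(6) / 34587 - 1664 / 34587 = -0.34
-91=-91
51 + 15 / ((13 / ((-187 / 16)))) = 7803 / 208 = 37.51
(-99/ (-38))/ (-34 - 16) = -99/ 1900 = -0.05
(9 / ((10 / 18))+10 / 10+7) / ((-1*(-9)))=2.69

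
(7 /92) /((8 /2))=7 /368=0.02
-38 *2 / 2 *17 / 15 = -646 / 15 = -43.07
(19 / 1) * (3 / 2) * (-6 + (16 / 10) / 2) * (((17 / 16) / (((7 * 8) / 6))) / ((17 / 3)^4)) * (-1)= 0.02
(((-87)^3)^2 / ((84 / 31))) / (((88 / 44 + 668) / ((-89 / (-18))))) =44310173651253 / 37520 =1180974777.49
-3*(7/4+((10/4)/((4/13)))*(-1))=153/8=19.12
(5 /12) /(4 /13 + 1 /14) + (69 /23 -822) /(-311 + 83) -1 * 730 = -11410559 /15732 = -725.31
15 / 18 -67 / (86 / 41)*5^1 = -20495 / 129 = -158.88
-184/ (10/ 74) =-6808/ 5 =-1361.60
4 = 4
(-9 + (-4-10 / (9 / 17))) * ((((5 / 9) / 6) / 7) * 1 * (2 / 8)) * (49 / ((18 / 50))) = -251125 / 17496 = -14.35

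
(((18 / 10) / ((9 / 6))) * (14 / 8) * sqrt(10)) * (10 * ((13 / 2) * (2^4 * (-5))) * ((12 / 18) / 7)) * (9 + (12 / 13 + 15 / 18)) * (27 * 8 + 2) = -7316080 * sqrt(10) / 3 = -7711825.45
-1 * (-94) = 94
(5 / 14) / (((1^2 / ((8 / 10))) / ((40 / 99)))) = 80 / 693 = 0.12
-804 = -804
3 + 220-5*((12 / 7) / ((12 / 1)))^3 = 76484 / 343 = 222.99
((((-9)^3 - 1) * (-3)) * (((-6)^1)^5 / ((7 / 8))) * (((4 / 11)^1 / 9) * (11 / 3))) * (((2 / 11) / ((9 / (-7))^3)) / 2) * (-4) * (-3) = 146513920 / 99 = 1479938.59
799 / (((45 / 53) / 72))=338776 / 5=67755.20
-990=-990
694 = 694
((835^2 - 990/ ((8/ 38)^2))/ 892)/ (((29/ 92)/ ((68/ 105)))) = 1554.45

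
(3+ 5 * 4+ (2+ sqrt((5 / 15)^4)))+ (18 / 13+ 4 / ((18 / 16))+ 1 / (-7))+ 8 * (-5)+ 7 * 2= 1067 / 273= 3.91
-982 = -982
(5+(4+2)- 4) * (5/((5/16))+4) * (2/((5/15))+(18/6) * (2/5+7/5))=1596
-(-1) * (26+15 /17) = 457 /17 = 26.88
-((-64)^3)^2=-68719476736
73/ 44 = 1.66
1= 1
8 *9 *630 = 45360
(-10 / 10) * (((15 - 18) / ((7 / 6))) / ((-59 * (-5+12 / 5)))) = 90 / 5369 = 0.02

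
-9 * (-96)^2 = -82944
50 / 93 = 0.54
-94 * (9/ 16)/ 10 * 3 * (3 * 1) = -3807/ 80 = -47.59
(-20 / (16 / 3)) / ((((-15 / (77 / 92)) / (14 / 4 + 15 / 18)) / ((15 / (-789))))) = -5005 / 290352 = -0.02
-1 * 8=-8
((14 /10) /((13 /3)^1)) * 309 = 6489 /65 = 99.83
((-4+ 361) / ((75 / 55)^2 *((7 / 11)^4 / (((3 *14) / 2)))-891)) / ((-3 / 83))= 17497707997 / 1578435126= 11.09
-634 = -634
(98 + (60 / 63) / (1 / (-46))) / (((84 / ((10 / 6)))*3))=2845 / 7938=0.36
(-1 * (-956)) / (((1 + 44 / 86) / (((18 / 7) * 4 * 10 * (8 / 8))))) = 5919552 / 91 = 65050.02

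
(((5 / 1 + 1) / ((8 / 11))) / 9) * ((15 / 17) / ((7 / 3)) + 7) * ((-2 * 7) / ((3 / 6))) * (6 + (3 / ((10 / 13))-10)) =4829 / 255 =18.94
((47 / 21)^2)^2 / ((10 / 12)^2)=19518724 / 540225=36.13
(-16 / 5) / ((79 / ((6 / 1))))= -96 / 395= -0.24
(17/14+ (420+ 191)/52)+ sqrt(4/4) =391/28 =13.96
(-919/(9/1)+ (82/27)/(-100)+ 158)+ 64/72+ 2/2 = 77959/1350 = 57.75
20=20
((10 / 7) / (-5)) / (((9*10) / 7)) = -0.02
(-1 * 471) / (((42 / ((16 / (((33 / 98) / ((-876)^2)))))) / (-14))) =62969851392 / 11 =5724531944.73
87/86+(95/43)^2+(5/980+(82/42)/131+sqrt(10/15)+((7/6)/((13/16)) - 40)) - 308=-210241223435/617174012+sqrt(6)/3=-339.83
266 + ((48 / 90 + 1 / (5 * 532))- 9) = 2055119 / 7980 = 257.53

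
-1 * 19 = -19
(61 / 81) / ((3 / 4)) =244 / 243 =1.00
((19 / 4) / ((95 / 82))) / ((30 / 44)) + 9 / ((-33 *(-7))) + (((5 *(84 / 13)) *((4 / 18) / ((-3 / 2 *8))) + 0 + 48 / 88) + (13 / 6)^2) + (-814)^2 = 198980790179 / 300300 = 662606.69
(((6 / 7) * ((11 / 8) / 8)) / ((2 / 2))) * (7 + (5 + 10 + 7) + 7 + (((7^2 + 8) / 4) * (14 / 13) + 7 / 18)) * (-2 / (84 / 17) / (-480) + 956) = 1283252627591 / 176117760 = 7286.33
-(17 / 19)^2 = -289 / 361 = -0.80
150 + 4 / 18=1352 / 9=150.22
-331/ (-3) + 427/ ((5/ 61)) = 79796/ 15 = 5319.73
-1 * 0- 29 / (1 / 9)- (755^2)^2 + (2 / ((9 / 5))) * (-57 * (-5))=-974785501708 / 3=-324928500569.33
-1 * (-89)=89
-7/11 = -0.64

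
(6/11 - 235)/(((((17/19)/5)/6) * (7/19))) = -27930570/1309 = -21337.33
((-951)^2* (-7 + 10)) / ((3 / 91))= 82300491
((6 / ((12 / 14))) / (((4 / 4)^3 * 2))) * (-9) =-63 / 2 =-31.50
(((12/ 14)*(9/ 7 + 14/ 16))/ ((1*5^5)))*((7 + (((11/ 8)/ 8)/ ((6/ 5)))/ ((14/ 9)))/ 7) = 4613367/ 7683200000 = 0.00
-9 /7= -1.29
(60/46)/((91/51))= 1530/2093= 0.73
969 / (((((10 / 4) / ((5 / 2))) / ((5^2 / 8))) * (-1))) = -24225 / 8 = -3028.12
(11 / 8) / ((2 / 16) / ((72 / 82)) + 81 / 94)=18612 / 13591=1.37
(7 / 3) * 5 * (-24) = -280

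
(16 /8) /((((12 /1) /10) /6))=10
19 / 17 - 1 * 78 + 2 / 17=-1305 / 17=-76.76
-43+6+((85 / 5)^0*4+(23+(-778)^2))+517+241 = 606032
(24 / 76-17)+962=17961 / 19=945.32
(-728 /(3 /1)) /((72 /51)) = -1547 /9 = -171.89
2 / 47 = 0.04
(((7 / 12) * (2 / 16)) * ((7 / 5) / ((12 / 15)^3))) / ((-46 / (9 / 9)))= -1225 / 282624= -0.00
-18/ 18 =-1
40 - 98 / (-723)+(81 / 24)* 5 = 329749 / 5784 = 57.01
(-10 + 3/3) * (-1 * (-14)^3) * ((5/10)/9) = -1372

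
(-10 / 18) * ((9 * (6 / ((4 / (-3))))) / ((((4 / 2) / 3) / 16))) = 540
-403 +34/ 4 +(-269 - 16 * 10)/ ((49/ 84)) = -1129.93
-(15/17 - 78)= 1311/17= 77.12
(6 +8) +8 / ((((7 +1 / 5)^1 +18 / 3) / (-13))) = 202 / 33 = 6.12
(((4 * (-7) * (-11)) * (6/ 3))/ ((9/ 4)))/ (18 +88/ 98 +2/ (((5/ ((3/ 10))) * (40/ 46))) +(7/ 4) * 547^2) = 1886500/ 3608170947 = 0.00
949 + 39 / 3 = 962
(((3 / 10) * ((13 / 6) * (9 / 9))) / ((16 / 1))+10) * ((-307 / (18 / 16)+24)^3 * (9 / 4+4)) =-26122880000 / 27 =-967514074.07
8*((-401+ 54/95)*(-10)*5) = 3043280/19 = 160172.63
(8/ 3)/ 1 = 8/ 3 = 2.67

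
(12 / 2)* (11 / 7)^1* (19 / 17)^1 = 1254 / 119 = 10.54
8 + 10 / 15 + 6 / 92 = 1205 / 138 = 8.73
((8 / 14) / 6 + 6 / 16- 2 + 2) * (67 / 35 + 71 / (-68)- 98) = -18262351 / 399840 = -45.67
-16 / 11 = -1.45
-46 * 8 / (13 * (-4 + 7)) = -368 / 39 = -9.44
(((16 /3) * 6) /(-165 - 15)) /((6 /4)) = -16 /135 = -0.12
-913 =-913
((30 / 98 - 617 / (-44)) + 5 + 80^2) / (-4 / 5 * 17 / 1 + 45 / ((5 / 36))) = 69200365 / 3346112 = 20.68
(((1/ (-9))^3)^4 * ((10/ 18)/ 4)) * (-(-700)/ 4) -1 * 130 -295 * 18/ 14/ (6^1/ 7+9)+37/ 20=-48707868468872224/ 292314570257835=-166.63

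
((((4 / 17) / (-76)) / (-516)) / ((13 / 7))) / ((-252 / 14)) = -7 / 39000312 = -0.00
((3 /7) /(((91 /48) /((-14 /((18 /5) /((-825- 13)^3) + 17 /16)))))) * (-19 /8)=4025206428480 /568987053089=7.07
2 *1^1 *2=4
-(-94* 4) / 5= 376 / 5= 75.20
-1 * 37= -37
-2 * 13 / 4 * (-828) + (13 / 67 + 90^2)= 903307 / 67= 13482.19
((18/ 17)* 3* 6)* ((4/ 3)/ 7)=432/ 119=3.63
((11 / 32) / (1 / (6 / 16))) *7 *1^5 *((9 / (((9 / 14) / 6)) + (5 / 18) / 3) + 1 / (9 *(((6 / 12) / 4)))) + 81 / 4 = 446665 / 4608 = 96.93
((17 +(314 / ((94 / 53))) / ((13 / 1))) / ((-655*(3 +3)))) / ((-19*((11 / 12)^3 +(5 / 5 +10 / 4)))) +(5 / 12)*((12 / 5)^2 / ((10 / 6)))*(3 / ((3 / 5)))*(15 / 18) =336660235134 / 56109141205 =6.00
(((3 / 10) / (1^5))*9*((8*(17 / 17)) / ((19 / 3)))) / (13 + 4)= 0.20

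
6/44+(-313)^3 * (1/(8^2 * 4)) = -337306883/2816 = -119782.27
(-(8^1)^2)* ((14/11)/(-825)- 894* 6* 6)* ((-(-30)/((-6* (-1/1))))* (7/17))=130847276672/30855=4240715.50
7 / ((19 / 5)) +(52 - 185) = -2492 / 19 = -131.16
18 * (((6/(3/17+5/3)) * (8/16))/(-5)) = -1377/235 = -5.86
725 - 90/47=33985/47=723.09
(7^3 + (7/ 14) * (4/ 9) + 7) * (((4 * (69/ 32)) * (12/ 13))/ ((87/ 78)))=2499.86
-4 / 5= -0.80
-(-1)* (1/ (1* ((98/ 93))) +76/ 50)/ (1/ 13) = 78637/ 2450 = 32.10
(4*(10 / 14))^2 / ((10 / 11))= 440 / 49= 8.98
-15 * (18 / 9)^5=-480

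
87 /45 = 29 /15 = 1.93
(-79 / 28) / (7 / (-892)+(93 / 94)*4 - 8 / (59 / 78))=48851941 / 114738253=0.43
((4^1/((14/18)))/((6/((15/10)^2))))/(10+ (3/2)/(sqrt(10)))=5400/27937- 81 * sqrt(10)/27937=0.18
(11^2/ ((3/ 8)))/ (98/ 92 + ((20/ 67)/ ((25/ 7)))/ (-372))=462423280/ 1526273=302.98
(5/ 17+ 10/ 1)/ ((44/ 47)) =8225/ 748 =11.00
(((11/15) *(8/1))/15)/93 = 88/20925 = 0.00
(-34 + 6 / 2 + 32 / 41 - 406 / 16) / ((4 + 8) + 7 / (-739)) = -13475665 / 2906408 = -4.64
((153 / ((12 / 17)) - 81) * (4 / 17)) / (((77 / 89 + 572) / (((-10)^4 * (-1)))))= -32218000 / 57783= -557.57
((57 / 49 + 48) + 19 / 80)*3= 580953 / 3920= 148.20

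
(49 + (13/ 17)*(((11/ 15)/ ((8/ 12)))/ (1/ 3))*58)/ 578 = 8303/ 24565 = 0.34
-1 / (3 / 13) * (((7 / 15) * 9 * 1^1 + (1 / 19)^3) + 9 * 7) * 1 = -29960177 / 102885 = -291.20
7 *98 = 686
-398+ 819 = 421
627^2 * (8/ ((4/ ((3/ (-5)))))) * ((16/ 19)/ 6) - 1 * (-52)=-330796/ 5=-66159.20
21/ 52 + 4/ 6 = 167/ 156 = 1.07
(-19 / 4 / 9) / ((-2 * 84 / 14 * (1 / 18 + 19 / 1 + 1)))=1 / 456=0.00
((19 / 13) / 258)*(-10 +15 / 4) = -475 / 13416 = -0.04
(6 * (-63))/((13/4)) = -116.31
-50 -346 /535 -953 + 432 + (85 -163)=-347561 /535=-649.65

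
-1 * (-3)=3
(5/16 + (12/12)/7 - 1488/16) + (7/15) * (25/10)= -30703/336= -91.38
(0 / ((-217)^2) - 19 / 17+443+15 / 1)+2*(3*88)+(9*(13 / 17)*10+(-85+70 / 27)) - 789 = 83675 / 459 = 182.30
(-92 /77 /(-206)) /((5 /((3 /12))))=23 /79310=0.00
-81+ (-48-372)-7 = -508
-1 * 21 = -21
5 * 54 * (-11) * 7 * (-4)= 83160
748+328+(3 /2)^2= 4313 /4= 1078.25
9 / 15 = 3 / 5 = 0.60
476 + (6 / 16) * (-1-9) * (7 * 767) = -19657.75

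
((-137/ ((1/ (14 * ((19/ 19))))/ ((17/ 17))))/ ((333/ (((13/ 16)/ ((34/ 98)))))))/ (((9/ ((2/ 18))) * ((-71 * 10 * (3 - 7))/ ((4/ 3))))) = -0.00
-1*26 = -26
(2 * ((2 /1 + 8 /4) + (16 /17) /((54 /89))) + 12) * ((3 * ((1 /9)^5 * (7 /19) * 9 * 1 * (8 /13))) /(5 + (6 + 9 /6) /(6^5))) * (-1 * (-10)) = 76009472 /15871653135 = 0.00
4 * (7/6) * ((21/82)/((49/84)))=84/41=2.05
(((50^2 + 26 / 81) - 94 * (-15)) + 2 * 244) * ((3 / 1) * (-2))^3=-2850112 / 3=-950037.33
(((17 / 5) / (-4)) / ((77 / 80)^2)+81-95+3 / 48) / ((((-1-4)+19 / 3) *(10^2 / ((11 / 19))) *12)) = -1409207 / 262169600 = -0.01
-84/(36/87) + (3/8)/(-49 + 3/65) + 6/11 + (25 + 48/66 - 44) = -61809313/280016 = -220.73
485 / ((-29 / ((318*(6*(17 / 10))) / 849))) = -63.89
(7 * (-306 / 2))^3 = -1228480911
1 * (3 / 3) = 1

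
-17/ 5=-3.40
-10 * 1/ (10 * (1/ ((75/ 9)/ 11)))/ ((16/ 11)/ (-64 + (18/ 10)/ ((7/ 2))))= 5555/ 168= 33.07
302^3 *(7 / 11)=192805256 / 11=17527750.55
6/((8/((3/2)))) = 9/8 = 1.12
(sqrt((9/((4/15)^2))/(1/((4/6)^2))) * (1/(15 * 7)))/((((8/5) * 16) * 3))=5/5376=0.00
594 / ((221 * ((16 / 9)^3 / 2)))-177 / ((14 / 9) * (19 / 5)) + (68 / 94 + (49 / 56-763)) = -790.39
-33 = -33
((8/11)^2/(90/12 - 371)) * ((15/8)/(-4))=60/87967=0.00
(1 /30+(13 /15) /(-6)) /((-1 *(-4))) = -1 /36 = -0.03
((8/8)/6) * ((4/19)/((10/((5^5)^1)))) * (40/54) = 12500/1539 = 8.12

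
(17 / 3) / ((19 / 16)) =272 / 57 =4.77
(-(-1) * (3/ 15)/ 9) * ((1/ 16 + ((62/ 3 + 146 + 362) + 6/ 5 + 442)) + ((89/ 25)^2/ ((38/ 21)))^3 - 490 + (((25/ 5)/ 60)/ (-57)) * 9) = 66351144102992051/ 3617050781250000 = 18.34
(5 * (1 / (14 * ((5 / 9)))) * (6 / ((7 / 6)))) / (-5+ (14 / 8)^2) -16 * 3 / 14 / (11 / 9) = -75384 / 16709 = -4.51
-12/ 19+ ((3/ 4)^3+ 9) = 8.79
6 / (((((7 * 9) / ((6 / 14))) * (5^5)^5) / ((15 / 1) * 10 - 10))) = 8 / 417232513427734375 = 0.00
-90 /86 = -45 /43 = -1.05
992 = 992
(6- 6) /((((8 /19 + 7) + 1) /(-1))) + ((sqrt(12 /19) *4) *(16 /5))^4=2415919104 /225625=10707.67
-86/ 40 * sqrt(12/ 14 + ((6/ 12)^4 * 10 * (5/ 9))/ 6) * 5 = -10.28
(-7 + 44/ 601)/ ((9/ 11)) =-45793/ 5409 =-8.47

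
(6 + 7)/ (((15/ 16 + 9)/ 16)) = 20.93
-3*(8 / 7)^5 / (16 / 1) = -6144 / 16807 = -0.37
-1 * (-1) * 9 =9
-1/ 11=-0.09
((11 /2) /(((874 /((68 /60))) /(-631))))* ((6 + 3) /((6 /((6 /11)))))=-3.68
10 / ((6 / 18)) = 30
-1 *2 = -2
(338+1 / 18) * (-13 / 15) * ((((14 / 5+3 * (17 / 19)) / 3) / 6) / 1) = -8242741 / 92340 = -89.27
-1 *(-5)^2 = -25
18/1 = 18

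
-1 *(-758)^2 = -574564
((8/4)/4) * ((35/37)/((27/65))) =2275/1998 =1.14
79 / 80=0.99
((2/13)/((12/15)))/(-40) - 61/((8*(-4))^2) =-857/13312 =-0.06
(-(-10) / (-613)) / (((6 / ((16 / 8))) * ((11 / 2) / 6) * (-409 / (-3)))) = -120 / 2757887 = -0.00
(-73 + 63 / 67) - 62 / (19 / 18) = -166504 / 1273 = -130.80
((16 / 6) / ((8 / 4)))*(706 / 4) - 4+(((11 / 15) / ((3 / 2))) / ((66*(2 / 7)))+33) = 71377 / 270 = 264.36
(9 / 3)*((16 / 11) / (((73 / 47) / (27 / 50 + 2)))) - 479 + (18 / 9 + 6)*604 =87529731 / 20075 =4360.14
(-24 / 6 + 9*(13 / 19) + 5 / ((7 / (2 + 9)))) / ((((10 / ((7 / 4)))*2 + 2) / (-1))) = -666 / 893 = -0.75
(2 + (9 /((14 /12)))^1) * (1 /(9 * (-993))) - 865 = -54113603 /62559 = -865.00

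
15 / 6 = 5 / 2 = 2.50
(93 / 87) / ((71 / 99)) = 3069 / 2059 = 1.49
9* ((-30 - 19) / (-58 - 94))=441 / 152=2.90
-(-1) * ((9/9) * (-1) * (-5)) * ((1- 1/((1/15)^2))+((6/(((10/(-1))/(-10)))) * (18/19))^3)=-1383520/6859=-201.71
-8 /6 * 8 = -32 /3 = -10.67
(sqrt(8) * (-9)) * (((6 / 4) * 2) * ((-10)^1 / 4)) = 135 * sqrt(2) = 190.92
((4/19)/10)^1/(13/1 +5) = 1/855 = 0.00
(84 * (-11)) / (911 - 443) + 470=18253 / 39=468.03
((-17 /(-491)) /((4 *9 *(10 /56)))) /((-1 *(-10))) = 119 /220950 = 0.00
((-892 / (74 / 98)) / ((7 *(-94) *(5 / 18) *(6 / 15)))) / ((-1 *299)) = -28098 / 519961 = -0.05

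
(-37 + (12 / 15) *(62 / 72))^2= 2669956 / 2025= 1318.50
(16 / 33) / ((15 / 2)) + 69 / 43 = 35531 / 21285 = 1.67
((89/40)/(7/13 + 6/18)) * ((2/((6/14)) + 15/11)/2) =230243/29920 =7.70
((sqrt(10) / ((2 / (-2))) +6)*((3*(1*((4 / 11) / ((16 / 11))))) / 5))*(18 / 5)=81 / 25 - 27*sqrt(10) / 50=1.53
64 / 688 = 4 / 43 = 0.09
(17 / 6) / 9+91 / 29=3.45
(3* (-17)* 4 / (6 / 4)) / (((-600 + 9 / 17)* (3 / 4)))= 0.30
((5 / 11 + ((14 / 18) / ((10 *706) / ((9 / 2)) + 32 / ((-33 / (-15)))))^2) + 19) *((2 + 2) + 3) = 36811399461333 / 270310673600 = 136.18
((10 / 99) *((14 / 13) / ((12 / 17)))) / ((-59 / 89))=-0.23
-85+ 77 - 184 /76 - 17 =-521 /19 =-27.42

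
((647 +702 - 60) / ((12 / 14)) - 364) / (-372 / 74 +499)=36149 / 15666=2.31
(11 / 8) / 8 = 11 / 64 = 0.17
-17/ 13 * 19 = -323/ 13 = -24.85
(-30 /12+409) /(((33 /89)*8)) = 137.04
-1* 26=-26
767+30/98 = 37598/49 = 767.31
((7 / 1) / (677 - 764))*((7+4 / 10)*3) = -259 / 145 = -1.79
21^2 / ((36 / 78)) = 955.50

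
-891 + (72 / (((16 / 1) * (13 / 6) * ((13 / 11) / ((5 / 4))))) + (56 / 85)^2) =-4338884039 / 4884100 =-888.37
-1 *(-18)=18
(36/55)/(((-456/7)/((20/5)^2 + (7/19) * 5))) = -7119/39710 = -0.18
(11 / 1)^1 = 11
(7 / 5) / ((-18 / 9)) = -7 / 10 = -0.70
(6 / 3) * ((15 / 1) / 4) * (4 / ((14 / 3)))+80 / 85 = 877 / 119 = 7.37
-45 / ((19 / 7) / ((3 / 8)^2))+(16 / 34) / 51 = -2448217 / 1054272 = -2.32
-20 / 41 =-0.49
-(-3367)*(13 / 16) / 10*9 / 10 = 246.21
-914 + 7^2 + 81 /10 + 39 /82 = -175567 /205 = -856.42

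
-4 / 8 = -1 / 2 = -0.50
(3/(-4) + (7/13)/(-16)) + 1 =45/208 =0.22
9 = 9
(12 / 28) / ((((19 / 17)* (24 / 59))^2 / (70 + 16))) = 43258387 / 242592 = 178.32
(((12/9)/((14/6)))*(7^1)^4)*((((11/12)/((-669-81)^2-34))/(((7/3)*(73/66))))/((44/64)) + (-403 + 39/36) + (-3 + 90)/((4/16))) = -4556040049673/61590027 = -73973.67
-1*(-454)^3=93576664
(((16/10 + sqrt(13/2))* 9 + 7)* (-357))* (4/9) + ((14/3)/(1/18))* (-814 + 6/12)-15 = -1076167/15-714* sqrt(26) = -75385.17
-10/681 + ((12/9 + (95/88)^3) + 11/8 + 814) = 379597047223/464082432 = 817.95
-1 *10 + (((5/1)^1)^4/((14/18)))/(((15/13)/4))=19430/7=2775.71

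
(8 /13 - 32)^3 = -67917312 /2197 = -30913.66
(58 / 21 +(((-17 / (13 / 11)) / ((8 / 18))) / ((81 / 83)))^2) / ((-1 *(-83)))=1690544551 / 127252944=13.28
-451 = -451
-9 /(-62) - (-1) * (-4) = -239 /62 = -3.85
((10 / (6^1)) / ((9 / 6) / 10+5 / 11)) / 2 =550 / 399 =1.38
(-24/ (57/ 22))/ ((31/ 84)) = -14784/ 589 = -25.10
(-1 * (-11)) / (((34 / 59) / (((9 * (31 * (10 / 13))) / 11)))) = 82305 / 221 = 372.42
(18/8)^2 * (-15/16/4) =-1215/1024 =-1.19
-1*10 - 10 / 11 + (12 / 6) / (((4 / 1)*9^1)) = -2149 / 198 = -10.85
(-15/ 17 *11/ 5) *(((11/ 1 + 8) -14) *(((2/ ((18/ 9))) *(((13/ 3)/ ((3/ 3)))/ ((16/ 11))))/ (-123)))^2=-5623475/ 197524224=-0.03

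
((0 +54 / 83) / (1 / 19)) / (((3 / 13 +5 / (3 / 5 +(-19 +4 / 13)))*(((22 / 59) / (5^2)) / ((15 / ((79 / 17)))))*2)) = -86760355500 / 2957207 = -29338.61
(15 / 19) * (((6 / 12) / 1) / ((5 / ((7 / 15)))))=7 / 190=0.04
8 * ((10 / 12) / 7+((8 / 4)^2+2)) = 1028 / 21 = 48.95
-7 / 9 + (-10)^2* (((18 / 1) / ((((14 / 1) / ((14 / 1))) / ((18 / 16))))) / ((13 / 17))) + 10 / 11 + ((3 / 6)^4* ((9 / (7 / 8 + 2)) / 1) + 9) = 157323625 / 59202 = 2657.40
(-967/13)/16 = -967/208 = -4.65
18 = 18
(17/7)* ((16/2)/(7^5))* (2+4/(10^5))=121431/52521875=0.00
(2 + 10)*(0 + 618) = 7416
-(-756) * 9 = 6804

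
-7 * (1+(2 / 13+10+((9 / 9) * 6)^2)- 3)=-4018 / 13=-309.08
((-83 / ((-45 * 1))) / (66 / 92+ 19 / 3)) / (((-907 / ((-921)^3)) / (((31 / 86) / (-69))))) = -223344965517 / 189739865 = -1177.11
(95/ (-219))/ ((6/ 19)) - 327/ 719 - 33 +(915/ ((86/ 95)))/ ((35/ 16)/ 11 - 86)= -46.61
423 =423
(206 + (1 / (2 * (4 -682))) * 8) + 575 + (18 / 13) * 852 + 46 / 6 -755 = 5347247 / 4407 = 1213.35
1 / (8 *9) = 1 / 72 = 0.01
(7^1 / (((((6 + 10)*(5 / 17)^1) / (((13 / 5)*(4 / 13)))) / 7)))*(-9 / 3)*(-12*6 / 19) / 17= 2646 / 475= 5.57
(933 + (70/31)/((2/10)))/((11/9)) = 263457/341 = 772.60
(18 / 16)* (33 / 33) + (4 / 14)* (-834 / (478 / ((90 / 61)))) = 317997 / 816424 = 0.39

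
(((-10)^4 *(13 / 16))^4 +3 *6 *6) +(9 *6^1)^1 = 4358062744140787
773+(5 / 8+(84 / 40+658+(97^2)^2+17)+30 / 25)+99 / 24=1770614741 / 20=88530737.05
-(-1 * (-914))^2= -835396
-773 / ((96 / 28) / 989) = -5351479 / 24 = -222978.29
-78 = -78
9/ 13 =0.69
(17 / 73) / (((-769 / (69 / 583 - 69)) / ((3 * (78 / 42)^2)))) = 346121802 / 1603665679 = 0.22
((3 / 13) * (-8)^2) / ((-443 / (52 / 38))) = -0.05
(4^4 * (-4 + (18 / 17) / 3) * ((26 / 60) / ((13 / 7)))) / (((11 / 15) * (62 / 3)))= -14.37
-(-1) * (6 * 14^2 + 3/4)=4707/4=1176.75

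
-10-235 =-245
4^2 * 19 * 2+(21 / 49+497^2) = 247617.43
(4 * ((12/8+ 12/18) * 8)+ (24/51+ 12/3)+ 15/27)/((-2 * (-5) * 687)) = 11377/1051110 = 0.01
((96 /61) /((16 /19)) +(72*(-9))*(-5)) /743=197754 /45323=4.36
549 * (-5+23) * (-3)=-29646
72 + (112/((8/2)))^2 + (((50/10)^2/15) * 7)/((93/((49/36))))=8599379/10044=856.17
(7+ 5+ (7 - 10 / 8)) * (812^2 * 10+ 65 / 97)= 45409025895 / 388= 117033571.89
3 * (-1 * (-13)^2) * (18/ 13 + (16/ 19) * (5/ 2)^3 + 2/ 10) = -710073/ 95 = -7474.45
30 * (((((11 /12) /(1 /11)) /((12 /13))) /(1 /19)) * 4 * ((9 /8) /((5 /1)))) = 89661 /16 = 5603.81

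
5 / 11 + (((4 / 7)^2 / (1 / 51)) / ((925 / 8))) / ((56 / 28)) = 262529 / 498575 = 0.53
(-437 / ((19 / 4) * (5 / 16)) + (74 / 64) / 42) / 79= -1978183 / 530880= -3.73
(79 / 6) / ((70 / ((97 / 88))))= 7663 / 36960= 0.21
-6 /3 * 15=-30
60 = 60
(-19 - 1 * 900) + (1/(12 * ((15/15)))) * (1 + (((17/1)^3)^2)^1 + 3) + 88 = 24127601/12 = 2010633.42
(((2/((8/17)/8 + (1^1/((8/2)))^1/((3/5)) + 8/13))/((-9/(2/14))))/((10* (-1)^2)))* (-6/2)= 884/101255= 0.01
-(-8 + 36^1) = -28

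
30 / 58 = 15 / 29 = 0.52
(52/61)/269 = 52/16409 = 0.00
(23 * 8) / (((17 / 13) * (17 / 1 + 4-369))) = -598 / 1479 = -0.40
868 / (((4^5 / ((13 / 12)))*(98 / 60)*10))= 403 / 7168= 0.06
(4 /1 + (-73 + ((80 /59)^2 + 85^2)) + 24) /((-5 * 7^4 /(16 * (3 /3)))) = -9.57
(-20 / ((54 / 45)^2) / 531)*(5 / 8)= -625 / 38232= -0.02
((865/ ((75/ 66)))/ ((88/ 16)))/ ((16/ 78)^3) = 10262187/ 640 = 16034.67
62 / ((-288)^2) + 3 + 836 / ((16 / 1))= 2291359 / 41472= 55.25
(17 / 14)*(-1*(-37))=629 / 14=44.93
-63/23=-2.74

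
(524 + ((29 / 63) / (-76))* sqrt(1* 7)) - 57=466.98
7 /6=1.17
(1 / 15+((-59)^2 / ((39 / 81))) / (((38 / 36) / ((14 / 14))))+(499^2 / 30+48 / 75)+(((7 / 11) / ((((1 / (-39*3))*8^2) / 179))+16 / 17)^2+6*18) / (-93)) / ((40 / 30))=38969729100524879 / 3537855692800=11015.07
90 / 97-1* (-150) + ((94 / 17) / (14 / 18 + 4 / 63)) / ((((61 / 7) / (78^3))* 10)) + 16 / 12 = 2874463497404 / 79968255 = 35945.06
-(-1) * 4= 4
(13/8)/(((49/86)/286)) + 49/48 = 1920889/2352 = 816.70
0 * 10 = 0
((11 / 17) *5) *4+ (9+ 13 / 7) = 2832 / 119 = 23.80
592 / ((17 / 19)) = 11248 / 17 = 661.65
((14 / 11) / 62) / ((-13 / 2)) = -14 / 4433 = -0.00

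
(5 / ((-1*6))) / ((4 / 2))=-5 / 12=-0.42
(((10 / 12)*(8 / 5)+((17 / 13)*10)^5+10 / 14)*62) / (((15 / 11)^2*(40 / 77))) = 123028570078280339 / 5012455500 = 24544571.03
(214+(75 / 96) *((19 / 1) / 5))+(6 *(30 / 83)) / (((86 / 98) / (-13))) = 184.84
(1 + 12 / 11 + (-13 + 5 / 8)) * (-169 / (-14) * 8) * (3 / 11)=-458835 / 1694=-270.86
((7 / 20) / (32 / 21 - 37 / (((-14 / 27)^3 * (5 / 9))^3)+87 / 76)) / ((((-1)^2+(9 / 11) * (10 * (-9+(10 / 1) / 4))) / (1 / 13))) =-40482738542400 / 6249132687590814089731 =-0.00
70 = 70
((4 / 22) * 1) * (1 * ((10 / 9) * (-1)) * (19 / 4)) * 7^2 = -47.02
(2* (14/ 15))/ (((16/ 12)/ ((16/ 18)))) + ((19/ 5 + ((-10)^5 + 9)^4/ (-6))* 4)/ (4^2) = -299892014579125219525/ 72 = -4165166869154516937.85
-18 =-18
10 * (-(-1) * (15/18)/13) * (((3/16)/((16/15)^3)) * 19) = 1603125/851968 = 1.88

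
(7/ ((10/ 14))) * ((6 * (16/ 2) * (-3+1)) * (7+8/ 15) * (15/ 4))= -26577.60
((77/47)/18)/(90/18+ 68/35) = 2695/205578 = 0.01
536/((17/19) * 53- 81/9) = 5092/365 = 13.95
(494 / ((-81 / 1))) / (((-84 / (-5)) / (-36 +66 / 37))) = 260585 / 20979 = 12.42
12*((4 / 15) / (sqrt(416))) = 2*sqrt(26) / 65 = 0.16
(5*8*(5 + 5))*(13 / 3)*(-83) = -431600 / 3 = -143866.67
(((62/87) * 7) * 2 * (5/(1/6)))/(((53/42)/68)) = 24790080/1537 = 16128.87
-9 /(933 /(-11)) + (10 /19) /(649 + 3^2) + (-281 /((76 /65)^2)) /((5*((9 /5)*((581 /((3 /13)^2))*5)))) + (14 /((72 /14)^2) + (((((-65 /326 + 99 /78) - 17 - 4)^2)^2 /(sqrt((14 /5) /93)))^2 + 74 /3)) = 1335379460208526531273185428051364284903023698023329 /1615080733752698337411859717779056250192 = 826819014245.64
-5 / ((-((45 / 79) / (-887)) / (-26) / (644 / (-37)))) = -3523430.37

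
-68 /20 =-3.40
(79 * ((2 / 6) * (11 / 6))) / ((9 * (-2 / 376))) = -81686 / 81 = -1008.47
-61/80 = -0.76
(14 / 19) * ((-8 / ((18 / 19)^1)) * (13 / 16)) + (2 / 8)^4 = -11639 / 2304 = -5.05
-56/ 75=-0.75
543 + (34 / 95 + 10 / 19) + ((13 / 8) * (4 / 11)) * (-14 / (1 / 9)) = 469.43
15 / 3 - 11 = -6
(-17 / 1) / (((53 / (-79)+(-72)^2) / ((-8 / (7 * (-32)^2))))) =1343 / 366896768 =0.00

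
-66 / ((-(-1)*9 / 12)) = -88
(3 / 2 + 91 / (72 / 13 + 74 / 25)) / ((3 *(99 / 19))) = 320321 / 410157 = 0.78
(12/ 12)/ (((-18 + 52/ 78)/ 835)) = -2505/ 52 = -48.17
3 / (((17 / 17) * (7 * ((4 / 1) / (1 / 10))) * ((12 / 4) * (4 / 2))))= 1 / 560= 0.00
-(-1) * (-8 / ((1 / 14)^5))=-4302592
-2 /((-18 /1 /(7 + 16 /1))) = 23 /9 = 2.56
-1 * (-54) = 54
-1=-1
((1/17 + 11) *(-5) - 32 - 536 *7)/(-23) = 65268/391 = 166.93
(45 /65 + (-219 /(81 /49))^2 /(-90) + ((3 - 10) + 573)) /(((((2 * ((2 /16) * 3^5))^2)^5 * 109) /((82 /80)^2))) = 4365532094734336 /834281545499741116385489053414125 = 0.00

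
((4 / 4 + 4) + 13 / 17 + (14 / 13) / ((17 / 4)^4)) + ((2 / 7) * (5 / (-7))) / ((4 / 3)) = 597462513 / 106405754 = 5.61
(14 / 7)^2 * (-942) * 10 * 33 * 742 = -922632480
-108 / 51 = -36 / 17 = -2.12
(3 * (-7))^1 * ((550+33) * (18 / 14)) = -15741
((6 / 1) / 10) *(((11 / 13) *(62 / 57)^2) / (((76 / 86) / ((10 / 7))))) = 1818212 / 1872507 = 0.97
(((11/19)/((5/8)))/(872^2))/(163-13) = 0.00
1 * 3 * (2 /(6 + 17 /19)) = 114 /131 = 0.87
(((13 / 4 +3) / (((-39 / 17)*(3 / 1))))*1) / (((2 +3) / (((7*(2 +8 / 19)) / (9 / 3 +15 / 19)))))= -13685 / 16848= -0.81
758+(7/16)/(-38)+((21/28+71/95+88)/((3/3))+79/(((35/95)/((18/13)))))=316583207/276640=1144.39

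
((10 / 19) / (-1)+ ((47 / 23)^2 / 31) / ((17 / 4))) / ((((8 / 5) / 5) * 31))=-32749325 / 656812748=-0.05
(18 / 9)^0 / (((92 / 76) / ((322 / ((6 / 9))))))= 399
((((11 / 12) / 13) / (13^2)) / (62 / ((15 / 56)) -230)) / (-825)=-1 / 2900040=-0.00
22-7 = 15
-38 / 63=-0.60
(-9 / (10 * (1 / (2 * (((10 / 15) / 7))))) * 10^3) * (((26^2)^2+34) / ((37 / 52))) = -28517424000 / 259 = -110105884.17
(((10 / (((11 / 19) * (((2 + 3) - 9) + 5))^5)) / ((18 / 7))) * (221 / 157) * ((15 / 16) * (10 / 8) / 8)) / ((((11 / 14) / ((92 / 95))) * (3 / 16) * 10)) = 162293302535 / 20025725544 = 8.10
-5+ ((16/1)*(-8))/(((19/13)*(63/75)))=-43595/399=-109.26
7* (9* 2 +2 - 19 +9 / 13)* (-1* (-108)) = 16632 / 13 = 1279.38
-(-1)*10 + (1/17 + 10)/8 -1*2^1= 1259/136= 9.26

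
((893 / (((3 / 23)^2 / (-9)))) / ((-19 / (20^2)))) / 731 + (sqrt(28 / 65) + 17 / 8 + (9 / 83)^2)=2*sqrt(455) / 65 + 548185945691 / 40286872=13607.72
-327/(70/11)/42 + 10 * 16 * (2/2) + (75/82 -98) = 2478751/40180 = 61.69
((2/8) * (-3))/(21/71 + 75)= -71/7128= -0.01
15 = 15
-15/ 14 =-1.07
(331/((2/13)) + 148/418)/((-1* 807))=-299825/112442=-2.67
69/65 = 1.06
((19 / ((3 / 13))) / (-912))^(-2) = 20736 / 169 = 122.70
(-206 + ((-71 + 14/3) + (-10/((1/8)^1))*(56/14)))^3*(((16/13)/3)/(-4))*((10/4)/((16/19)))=533072021135/8424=63280154.46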